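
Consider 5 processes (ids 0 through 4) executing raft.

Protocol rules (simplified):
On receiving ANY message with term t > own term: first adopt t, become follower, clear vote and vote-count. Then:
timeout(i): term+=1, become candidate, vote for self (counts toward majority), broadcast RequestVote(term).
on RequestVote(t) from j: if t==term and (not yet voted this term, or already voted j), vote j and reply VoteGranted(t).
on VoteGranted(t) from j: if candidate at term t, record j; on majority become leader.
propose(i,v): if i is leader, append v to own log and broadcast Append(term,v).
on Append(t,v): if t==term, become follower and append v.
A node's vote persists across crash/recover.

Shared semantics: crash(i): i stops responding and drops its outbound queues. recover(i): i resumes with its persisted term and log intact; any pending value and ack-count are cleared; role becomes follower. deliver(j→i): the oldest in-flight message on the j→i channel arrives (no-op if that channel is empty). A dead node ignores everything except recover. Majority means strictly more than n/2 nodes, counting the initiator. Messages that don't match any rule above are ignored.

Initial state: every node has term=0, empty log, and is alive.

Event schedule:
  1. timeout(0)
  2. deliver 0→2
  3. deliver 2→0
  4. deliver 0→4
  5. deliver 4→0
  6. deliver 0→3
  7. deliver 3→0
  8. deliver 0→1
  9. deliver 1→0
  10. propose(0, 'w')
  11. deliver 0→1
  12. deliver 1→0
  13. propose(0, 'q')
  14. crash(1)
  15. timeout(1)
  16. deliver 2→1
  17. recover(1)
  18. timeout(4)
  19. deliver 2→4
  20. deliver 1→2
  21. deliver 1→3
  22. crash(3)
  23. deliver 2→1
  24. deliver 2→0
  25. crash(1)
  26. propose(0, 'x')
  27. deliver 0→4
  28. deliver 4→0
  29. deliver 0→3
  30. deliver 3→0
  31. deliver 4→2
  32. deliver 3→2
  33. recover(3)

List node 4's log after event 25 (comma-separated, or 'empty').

1. timeout(0):  <0:cand t1 ->
2. deliver 0→2:  <2:foll t1 ->
3. deliver 2→0:  nop
4. deliver 0→4:  <4:foll t1 ->
5. deliver 4→0:  <0:lead t1 ->
6. deliver 0→3:  <3:foll t1 ->
7. deliver 3→0:  nop
8. deliver 0→1:  <1:foll t1 ->
9. deliver 1→0:  nop
10. propose(0,'w'):  <0:lead t1 w>
11. deliver 0→1:  <1:foll t1 w>
12. deliver 1→0:  nop
13. propose(0,'q'):  <0:lead t1 w,q>
14. crash(1):  <1:✗foll t1 w>
15. timeout(1):  nop
16. deliver 2→1:  nop
17. recover(1):  <1:foll t1 w>
18. timeout(4):  <4:cand t2 ->
19. deliver 2→4:  nop
20. deliver 1→2:  nop
21. deliver 1→3:  nop
22. crash(3):  <3:✗foll t1 ->
23. deliver 2→1:  nop
24. deliver 2→0:  nop
25. crash(1):  <1:✗foll t1 w>

empty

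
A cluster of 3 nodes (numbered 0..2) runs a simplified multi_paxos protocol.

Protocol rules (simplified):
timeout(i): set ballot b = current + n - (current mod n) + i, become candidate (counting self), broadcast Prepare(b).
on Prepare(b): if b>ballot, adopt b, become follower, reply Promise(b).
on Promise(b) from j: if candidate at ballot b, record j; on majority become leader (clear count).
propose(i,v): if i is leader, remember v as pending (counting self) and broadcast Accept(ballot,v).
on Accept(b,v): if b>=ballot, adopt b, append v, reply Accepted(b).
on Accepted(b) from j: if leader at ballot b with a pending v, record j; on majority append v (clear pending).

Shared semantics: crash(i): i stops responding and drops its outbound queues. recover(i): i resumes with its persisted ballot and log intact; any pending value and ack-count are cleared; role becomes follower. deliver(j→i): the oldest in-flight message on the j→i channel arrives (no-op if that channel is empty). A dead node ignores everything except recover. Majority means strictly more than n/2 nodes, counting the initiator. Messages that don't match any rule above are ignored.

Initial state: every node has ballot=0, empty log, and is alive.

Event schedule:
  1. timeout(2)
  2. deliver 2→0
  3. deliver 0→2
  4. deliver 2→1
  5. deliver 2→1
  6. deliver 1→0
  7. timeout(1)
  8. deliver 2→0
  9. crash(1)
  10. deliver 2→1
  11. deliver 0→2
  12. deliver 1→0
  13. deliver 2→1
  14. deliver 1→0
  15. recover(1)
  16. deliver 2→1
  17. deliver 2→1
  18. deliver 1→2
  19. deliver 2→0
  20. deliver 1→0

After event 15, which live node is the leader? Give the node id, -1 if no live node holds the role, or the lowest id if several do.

1. timeout(2):  <2:cand b5 ->
2. deliver 2→0:  <0:foll b5 ->
3. deliver 0→2:  <2:lead b5 ->
4. deliver 2→1:  <1:foll b5 ->
5. deliver 2→1:  nop
6. deliver 1→0:  nop
7. timeout(1):  <1:cand b7 ->
8. deliver 2→0:  nop
9. crash(1):  <1:✗cand b7 ->
10. deliver 2→1:  nop
11. deliver 0→2:  nop
12. deliver 1→0:  nop
13. deliver 2→1:  nop
14. deliver 1→0:  nop
15. recover(1):  <1:foll b7 ->

2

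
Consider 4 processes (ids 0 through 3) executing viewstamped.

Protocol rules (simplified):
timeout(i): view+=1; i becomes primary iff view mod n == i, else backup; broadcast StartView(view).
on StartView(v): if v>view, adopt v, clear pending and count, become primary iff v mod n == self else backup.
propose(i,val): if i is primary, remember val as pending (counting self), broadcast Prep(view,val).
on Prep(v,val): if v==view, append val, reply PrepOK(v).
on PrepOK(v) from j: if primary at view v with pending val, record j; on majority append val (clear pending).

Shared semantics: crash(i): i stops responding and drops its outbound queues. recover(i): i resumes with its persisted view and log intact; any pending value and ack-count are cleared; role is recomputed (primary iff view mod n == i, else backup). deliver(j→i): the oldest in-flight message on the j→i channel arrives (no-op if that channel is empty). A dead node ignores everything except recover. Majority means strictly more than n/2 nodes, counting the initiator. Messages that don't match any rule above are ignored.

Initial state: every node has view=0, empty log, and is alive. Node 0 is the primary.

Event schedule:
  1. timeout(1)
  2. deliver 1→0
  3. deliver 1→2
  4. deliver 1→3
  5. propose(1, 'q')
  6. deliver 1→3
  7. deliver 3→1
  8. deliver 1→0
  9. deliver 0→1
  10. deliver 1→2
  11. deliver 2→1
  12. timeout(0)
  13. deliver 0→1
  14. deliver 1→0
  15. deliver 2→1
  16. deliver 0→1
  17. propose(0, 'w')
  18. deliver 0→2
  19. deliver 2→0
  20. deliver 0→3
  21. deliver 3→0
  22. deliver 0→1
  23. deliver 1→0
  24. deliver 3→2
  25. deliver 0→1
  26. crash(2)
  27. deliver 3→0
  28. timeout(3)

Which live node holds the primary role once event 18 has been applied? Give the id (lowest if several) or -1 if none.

[1] timeout(1) → N1(prim v1 [-])
[2] deliver 1→0 → N0(back v1 [-])
[3] deliver 1→2 → N2(back v1 [-])
[4] deliver 1→3 → N3(back v1 [-])
[5] propose(1,'q') → ∅
[6] deliver 1→3 → N3(back v1 [q])
[7] deliver 3→1 → ∅
[8] deliver 1→0 → N0(back v1 [q])
[9] deliver 0→1 → N1(prim v1 [q])
[10] deliver 1→2 → N2(back v1 [q])
[11] deliver 2→1 → ∅
[12] timeout(0) → N0(back v2 [q])
[13] deliver 0→1 → N1(back v2 [q])
[14] deliver 1→0 → ∅
[15] deliver 2→1 → ∅
[16] deliver 0→1 → ∅
[17] propose(0,'w') → ∅
[18] deliver 0→2 → N2(prim v2 [q])

2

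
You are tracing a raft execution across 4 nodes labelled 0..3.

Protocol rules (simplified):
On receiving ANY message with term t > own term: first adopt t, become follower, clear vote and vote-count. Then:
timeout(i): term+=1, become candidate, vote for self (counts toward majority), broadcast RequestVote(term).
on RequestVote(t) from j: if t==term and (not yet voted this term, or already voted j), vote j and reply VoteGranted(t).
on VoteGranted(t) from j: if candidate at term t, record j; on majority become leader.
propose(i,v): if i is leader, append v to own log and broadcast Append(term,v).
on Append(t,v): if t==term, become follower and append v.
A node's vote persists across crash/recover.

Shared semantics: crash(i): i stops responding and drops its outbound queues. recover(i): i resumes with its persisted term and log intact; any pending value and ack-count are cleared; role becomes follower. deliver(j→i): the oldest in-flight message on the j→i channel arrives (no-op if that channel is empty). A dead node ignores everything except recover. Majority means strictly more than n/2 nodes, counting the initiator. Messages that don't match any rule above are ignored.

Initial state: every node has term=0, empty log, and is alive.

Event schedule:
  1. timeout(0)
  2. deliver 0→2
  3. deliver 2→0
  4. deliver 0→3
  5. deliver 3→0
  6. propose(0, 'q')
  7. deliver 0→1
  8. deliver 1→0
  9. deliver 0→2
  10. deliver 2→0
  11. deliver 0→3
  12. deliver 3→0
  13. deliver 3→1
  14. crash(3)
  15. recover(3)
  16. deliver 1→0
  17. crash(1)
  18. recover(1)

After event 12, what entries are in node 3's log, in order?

after 1 — timeout(0): n0:cand/t1/[-]
after 2 — deliver 0→2: n2:foll/t1/[-]
after 3 — deliver 2→0: ·
after 4 — deliver 0→3: n3:foll/t1/[-]
after 5 — deliver 3→0: n0:lead/t1/[-]
after 6 — propose(0,'q'): n0:lead/t1/[q]
after 7 — deliver 0→1: n1:foll/t1/[-]
after 8 — deliver 1→0: ·
after 9 — deliver 0→2: n2:foll/t1/[q]
after 10 — deliver 2→0: ·
after 11 — deliver 0→3: n3:foll/t1/[q]
after 12 — deliver 3→0: ·

q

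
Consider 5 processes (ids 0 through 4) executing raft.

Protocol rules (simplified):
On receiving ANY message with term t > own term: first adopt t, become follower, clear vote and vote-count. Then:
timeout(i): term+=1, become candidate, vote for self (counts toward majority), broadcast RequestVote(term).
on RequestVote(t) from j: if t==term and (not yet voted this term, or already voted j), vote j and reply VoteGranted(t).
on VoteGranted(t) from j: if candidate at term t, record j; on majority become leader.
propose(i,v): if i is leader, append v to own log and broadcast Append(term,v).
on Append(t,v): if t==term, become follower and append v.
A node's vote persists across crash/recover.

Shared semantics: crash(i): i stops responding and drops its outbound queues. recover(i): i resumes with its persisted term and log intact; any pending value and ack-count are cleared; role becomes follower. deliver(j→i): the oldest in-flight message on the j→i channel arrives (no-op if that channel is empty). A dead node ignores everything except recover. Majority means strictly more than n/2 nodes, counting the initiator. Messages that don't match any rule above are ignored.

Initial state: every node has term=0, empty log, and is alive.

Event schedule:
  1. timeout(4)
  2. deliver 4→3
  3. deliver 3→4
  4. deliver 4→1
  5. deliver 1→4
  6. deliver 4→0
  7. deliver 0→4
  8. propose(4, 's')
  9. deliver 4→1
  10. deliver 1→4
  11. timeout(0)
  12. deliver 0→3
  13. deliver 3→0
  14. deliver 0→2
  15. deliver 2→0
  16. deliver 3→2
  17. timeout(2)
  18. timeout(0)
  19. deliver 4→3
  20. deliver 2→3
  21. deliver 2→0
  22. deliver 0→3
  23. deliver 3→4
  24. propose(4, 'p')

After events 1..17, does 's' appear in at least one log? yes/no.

1. timeout(4):  <4:cand t1 ->
2. deliver 4→3:  <3:foll t1 ->
3. deliver 3→4:  nop
4. deliver 4→1:  <1:foll t1 ->
5. deliver 1→4:  <4:lead t1 ->
6. deliver 4→0:  <0:foll t1 ->
7. deliver 0→4:  nop
8. propose(4,'s'):  <4:lead t1 s>
9. deliver 4→1:  <1:foll t1 s>
10. deliver 1→4:  nop
11. timeout(0):  <0:cand t2 ->
12. deliver 0→3:  <3:foll t2 ->
13. deliver 3→0:  nop
14. deliver 0→2:  <2:foll t2 ->
15. deliver 2→0:  <0:lead t2 ->
16. deliver 3→2:  nop
17. timeout(2):  <2:cand t3 ->

yes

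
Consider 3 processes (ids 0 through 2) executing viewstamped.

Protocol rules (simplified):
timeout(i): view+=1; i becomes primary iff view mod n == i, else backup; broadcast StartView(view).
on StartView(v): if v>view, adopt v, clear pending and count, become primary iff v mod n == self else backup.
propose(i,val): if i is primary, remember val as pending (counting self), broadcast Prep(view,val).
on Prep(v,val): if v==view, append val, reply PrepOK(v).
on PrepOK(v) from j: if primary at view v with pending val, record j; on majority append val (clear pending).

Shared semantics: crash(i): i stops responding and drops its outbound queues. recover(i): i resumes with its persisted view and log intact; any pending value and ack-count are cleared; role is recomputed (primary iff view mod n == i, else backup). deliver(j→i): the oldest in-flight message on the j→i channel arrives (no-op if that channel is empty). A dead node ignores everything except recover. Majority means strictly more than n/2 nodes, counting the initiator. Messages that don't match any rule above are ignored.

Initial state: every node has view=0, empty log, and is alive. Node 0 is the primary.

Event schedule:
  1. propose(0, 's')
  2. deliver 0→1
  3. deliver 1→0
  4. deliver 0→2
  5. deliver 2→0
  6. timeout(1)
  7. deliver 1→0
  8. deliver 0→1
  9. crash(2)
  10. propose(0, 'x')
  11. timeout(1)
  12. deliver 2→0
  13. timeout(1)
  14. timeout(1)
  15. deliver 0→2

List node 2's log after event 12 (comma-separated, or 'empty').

s

step 1 propose(0,'s'): —
step 2 deliver 0→1: 1={back,v=0,log=s}
step 3 deliver 1→0: 0={prim,v=0,log=s}
step 4 deliver 0→2: 2={back,v=0,log=s}
step 5 deliver 2→0: —
step 6 timeout(1): 1={prim,v=1,log=s}
step 7 deliver 1→0: 0={back,v=1,log=s}
step 8 deliver 0→1: —
step 9 crash(2): 2={✗back,v=0,log=s}
step 10 propose(0,'x'): —
step 11 timeout(1): 1={back,v=2,log=s}
step 12 deliver 2→0: —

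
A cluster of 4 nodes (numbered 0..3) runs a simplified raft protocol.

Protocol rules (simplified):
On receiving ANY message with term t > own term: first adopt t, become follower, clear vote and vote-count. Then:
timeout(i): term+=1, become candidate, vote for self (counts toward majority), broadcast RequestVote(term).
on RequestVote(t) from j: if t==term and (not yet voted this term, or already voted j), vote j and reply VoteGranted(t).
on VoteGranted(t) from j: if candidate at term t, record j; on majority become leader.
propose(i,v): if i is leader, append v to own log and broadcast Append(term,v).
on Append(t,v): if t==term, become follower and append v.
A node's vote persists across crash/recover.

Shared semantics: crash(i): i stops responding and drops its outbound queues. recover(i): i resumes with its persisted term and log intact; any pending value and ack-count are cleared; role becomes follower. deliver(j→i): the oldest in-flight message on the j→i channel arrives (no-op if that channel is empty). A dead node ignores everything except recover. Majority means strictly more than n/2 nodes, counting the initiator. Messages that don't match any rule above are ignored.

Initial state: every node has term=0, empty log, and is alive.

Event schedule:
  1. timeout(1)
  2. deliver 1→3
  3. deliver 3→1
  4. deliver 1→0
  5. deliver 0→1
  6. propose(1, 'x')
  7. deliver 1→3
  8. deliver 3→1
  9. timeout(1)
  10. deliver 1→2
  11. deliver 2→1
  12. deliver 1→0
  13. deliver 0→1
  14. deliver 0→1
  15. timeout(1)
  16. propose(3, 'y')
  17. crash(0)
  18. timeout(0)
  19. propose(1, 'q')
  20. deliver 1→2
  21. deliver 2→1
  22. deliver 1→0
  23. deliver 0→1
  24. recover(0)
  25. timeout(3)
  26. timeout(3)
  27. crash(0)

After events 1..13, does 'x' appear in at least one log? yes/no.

1. timeout(1):  <1:cand t1 ->
2. deliver 1→3:  <3:foll t1 ->
3. deliver 3→1:  nop
4. deliver 1→0:  <0:foll t1 ->
5. deliver 0→1:  <1:lead t1 ->
6. propose(1,'x'):  <1:lead t1 x>
7. deliver 1→3:  <3:foll t1 x>
8. deliver 3→1:  nop
9. timeout(1):  <1:cand t2 x>
10. deliver 1→2:  <2:foll t1 ->
11. deliver 2→1:  nop
12. deliver 1→0:  <0:foll t1 x>
13. deliver 0→1:  nop

yes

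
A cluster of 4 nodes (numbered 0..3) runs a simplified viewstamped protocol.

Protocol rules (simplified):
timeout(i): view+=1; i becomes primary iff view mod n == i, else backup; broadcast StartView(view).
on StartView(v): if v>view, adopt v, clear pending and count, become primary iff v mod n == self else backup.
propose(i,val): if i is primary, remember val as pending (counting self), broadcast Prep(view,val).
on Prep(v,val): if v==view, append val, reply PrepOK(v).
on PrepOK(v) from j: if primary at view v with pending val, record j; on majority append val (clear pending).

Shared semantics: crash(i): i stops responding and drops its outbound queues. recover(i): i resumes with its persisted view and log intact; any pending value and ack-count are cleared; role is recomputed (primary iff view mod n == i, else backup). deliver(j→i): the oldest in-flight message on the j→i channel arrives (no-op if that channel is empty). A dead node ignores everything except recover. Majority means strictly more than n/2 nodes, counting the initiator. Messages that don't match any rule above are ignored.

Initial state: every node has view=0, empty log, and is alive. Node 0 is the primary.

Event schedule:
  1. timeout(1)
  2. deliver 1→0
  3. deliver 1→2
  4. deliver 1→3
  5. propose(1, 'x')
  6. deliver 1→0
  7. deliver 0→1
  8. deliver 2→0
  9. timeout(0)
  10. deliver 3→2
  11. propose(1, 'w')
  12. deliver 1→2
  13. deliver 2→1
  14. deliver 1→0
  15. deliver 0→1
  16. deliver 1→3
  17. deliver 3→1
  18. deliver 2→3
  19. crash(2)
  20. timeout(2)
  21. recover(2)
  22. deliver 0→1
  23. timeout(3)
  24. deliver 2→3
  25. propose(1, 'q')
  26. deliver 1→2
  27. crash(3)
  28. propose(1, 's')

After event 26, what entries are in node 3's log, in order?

after 1 — timeout(1): n1:prim/v1/[-]
after 2 — deliver 1→0: n0:back/v1/[-]
after 3 — deliver 1→2: n2:back/v1/[-]
after 4 — deliver 1→3: n3:back/v1/[-]
after 5 — propose(1,'x'): ·
after 6 — deliver 1→0: n0:back/v1/[x]
after 7 — deliver 0→1: ·
after 8 — deliver 2→0: ·
after 9 — timeout(0): n0:back/v2/[x]
after 10 — deliver 3→2: ·
after 11 — propose(1,'w'): ·
after 12 — deliver 1→2: n2:back/v1/[x]
after 13 — deliver 2→1: ·
after 14 — deliver 1→0: ·
after 15 — deliver 0→1: n1:back/v2/[-]
after 16 — deliver 1→3: n3:back/v1/[x]
after 17 — deliver 3→1: ·
after 18 — deliver 2→3: ·
after 19 — crash(2): n2:✗back/v1/[x]
after 20 — timeout(2): ·
after 21 — recover(2): n2:back/v1/[x]
after 22 — deliver 0→1: ·
after 23 — timeout(3): n3:back/v2/[x]
after 24 — deliver 2→3: ·
after 25 — propose(1,'q'): ·
after 26 — deliver 1→2: n2:back/v1/[x,w]

x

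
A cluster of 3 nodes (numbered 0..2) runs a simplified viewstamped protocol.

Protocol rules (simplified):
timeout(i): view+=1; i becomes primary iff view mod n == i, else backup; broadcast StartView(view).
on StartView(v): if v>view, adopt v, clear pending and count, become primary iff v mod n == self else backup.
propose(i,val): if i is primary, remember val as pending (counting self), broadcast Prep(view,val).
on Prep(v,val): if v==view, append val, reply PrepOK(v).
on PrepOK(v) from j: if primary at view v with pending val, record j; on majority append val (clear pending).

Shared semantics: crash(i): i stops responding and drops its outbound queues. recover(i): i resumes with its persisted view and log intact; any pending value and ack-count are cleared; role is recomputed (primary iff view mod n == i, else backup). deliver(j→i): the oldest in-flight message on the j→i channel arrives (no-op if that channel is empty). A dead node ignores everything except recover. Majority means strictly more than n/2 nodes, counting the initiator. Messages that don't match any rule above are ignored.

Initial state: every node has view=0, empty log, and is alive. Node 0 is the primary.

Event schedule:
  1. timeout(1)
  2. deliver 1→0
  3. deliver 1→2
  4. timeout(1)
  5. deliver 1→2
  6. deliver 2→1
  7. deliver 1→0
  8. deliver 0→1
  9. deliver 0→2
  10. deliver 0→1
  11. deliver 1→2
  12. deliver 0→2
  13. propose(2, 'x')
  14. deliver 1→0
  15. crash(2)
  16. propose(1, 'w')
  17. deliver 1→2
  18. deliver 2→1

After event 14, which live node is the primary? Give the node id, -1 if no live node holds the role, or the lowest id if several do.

2

after 1 — timeout(1): n1:prim/v1/[-]
after 2 — deliver 1→0: n0:back/v1/[-]
after 3 — deliver 1→2: n2:back/v1/[-]
after 4 — timeout(1): n1:back/v2/[-]
after 5 — deliver 1→2: n2:prim/v2/[-]
after 6 — deliver 2→1: ·
after 7 — deliver 1→0: n0:back/v2/[-]
after 8 — deliver 0→1: ·
after 9 — deliver 0→2: ·
after 10 — deliver 0→1: ·
after 11 — deliver 1→2: ·
after 12 — deliver 0→2: ·
after 13 — propose(2,'x'): ·
after 14 — deliver 1→0: ·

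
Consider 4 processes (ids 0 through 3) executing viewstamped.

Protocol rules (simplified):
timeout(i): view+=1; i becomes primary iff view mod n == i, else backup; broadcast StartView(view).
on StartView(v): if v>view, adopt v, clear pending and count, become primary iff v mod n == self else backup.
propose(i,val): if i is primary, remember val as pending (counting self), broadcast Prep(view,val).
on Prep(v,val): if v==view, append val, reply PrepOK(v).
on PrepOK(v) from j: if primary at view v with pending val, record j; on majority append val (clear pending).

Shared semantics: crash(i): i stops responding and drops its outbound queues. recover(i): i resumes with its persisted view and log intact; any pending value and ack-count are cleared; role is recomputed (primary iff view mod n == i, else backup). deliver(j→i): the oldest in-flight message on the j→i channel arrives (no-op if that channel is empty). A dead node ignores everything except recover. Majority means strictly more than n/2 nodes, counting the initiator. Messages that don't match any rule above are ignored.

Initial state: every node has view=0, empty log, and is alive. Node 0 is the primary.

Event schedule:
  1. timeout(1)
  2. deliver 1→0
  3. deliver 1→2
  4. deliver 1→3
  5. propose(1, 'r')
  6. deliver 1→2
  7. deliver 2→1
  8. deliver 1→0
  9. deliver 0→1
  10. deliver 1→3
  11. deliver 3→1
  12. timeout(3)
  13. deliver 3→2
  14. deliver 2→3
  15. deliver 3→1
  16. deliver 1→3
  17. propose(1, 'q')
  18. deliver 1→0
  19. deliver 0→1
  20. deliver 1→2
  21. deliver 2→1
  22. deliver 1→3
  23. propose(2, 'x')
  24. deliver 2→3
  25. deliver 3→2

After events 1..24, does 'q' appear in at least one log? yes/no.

step 1 timeout(1): 1={prim,v=1,log=-}
step 2 deliver 1→0: 0={back,v=1,log=-}
step 3 deliver 1→2: 2={back,v=1,log=-}
step 4 deliver 1→3: 3={back,v=1,log=-}
step 5 propose(1,'r'): —
step 6 deliver 1→2: 2={back,v=1,log=r}
step 7 deliver 2→1: —
step 8 deliver 1→0: 0={back,v=1,log=r}
step 9 deliver 0→1: 1={prim,v=1,log=r}
step 10 deliver 1→3: 3={back,v=1,log=r}
step 11 deliver 3→1: —
step 12 timeout(3): 3={back,v=2,log=r}
step 13 deliver 3→2: 2={prim,v=2,log=r}
step 14 deliver 2→3: —
step 15 deliver 3→1: 1={back,v=2,log=r}
step 16 deliver 1→3: —
step 17 propose(1,'q'): —
step 18 deliver 1→0: —
step 19 deliver 0→1: —
step 20 deliver 1→2: —
step 21 deliver 2→1: —
step 22 deliver 1→3: —
step 23 propose(2,'x'): —
step 24 deliver 2→3: 3={back,v=2,log=r,x}

no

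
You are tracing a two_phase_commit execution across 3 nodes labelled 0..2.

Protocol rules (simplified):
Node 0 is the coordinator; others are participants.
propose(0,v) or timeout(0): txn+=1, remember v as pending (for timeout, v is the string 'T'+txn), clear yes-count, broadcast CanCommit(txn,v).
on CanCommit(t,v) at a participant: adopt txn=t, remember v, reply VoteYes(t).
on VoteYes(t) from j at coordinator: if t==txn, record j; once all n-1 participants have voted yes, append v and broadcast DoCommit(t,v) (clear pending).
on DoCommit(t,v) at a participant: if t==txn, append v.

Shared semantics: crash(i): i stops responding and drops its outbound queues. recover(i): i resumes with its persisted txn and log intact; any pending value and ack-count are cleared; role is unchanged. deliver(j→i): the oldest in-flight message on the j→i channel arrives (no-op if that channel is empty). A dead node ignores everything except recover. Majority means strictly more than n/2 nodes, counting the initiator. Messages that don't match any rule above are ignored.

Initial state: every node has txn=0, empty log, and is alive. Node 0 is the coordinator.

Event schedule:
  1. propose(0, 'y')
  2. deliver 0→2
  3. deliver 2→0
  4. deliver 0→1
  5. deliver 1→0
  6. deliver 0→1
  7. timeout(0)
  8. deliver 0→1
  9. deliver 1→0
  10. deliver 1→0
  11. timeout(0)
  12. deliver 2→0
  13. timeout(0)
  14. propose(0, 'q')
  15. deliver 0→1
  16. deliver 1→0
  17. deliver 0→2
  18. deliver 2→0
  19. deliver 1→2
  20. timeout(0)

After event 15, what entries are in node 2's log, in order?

after 1 — propose(0,'y'): n0:coor/t1/[-]
after 2 — deliver 0→2: n2:part/t1/[-]
after 3 — deliver 2→0: ·
after 4 — deliver 0→1: n1:part/t1/[-]
after 5 — deliver 1→0: n0:coor/t1/[y]
after 6 — deliver 0→1: n1:part/t1/[y]
after 7 — timeout(0): n0:coor/t2/[y]
after 8 — deliver 0→1: n1:part/t2/[y]
after 9 — deliver 1→0: ·
after 10 — deliver 1→0: ·
after 11 — timeout(0): n0:coor/t3/[y]
after 12 — deliver 2→0: ·
after 13 — timeout(0): n0:coor/t4/[y]
after 14 — propose(0,'q'): n0:coor/t5/[y]
after 15 — deliver 0→1: n1:part/t3/[y]

empty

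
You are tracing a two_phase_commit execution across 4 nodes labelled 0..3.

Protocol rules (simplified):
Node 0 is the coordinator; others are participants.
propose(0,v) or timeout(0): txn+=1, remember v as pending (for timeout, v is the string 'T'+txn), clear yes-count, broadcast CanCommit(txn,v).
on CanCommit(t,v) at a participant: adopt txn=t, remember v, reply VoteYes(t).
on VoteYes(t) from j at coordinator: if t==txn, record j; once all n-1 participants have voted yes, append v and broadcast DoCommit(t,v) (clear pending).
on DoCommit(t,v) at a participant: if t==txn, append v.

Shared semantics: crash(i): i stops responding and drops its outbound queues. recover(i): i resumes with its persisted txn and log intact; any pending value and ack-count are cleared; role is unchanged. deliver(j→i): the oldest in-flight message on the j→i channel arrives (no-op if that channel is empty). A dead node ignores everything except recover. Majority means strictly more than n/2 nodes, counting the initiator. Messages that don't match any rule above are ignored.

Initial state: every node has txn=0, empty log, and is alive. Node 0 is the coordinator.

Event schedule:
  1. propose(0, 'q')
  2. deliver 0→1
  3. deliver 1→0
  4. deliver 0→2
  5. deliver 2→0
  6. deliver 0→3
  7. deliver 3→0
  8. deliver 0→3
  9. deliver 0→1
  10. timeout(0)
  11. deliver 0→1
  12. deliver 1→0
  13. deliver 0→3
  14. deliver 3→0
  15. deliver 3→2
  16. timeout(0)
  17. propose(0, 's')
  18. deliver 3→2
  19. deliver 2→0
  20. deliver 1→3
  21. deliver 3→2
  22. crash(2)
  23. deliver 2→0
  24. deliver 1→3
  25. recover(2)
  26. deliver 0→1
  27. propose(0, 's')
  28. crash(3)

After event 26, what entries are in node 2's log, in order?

empty

[1] propose(0,'q') → N0(coor t1 [-])
[2] deliver 0→1 → N1(part t1 [-])
[3] deliver 1→0 → ∅
[4] deliver 0→2 → N2(part t1 [-])
[5] deliver 2→0 → ∅
[6] deliver 0→3 → N3(part t1 [-])
[7] deliver 3→0 → N0(coor t1 [q])
[8] deliver 0→3 → N3(part t1 [q])
[9] deliver 0→1 → N1(part t1 [q])
[10] timeout(0) → N0(coor t2 [q])
[11] deliver 0→1 → N1(part t2 [q])
[12] deliver 1→0 → ∅
[13] deliver 0→3 → N3(part t2 [q])
[14] deliver 3→0 → ∅
[15] deliver 3→2 → ∅
[16] timeout(0) → N0(coor t3 [q])
[17] propose(0,'s') → N0(coor t4 [q])
[18] deliver 3→2 → ∅
[19] deliver 2→0 → ∅
[20] deliver 1→3 → ∅
[21] deliver 3→2 → ∅
[22] crash(2) → N2(✗part t1 [-])
[23] deliver 2→0 → ∅
[24] deliver 1→3 → ∅
[25] recover(2) → N2(part t1 [-])
[26] deliver 0→1 → N1(part t3 [q])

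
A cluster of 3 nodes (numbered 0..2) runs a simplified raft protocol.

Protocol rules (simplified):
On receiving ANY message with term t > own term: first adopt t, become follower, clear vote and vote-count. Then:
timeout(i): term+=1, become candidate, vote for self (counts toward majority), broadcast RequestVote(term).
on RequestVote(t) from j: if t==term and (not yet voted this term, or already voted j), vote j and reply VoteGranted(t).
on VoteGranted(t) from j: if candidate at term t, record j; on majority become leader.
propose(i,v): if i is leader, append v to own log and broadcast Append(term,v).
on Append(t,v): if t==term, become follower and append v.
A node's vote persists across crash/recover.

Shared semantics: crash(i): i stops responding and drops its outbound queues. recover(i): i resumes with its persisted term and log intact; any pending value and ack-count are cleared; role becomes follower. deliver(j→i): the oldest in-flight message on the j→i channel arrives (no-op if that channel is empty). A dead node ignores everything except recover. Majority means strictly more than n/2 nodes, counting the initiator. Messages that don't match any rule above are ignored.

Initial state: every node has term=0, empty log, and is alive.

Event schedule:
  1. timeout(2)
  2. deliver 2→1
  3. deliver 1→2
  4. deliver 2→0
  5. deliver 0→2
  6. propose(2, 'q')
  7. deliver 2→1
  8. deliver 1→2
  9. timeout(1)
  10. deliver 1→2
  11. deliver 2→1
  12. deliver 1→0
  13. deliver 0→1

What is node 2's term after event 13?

2

e1 timeout(2): 2[cand,t=1,-]
e2 deliver 2→1: 1[foll,t=1,-]
e3 deliver 1→2: 2[lead,t=1,-]
e4 deliver 2→0: 0[foll,t=1,-]
e5 deliver 0→2: ·
e6 propose(2,'q'): 2[lead,t=1,q]
e7 deliver 2→1: 1[foll,t=1,q]
e8 deliver 1→2: ·
e9 timeout(1): 1[cand,t=2,q]
e10 deliver 1→2: 2[foll,t=2,q]
e11 deliver 2→1: 1[lead,t=2,q]
e12 deliver 1→0: 0[foll,t=2,-]
e13 deliver 0→1: ·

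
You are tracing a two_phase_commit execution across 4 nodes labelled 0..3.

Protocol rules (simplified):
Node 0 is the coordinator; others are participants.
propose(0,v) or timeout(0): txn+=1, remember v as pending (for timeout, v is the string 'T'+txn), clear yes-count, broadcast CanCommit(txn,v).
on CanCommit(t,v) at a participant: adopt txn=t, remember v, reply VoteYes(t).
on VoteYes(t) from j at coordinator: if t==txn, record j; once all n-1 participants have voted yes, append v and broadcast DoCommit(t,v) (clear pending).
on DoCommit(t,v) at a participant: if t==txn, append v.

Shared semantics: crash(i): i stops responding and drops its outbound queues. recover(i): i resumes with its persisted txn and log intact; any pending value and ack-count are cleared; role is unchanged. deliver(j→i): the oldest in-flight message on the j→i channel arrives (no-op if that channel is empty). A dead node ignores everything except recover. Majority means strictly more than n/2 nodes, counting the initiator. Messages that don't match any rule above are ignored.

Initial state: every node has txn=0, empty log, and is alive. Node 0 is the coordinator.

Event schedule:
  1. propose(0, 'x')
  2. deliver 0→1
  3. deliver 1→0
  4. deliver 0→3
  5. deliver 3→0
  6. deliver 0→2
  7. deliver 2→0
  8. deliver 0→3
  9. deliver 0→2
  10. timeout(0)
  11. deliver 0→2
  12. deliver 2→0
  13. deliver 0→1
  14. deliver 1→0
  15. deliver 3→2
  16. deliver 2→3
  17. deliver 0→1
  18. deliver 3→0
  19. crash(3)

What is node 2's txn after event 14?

2

[1] propose(0,'x') → N0(coor t1 [-])
[2] deliver 0→1 → N1(part t1 [-])
[3] deliver 1→0 → ∅
[4] deliver 0→3 → N3(part t1 [-])
[5] deliver 3→0 → ∅
[6] deliver 0→2 → N2(part t1 [-])
[7] deliver 2→0 → N0(coor t1 [x])
[8] deliver 0→3 → N3(part t1 [x])
[9] deliver 0→2 → N2(part t1 [x])
[10] timeout(0) → N0(coor t2 [x])
[11] deliver 0→2 → N2(part t2 [x])
[12] deliver 2→0 → ∅
[13] deliver 0→1 → N1(part t1 [x])
[14] deliver 1→0 → ∅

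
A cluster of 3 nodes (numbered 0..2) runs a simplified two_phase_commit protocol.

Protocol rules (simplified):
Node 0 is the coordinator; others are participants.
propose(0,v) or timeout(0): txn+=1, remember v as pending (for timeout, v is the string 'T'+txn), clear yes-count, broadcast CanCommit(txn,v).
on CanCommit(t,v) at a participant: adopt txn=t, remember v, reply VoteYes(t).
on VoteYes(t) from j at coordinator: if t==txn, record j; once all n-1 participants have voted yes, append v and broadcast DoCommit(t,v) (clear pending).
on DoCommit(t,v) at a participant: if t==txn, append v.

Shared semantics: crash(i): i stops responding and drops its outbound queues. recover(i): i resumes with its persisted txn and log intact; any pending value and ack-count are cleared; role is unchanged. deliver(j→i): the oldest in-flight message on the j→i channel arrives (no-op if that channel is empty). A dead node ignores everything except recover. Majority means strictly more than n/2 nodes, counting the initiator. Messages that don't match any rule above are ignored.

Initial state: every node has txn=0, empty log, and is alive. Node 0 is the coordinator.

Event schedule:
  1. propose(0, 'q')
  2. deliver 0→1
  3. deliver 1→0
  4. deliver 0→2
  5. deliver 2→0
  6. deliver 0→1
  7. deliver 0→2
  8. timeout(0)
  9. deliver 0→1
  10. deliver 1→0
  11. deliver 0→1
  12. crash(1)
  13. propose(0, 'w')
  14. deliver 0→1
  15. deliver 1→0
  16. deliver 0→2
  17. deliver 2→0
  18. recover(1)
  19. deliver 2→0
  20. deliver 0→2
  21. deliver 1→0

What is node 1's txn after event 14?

2

step 1 propose(0,'q'): 0={coor,t=1,log=-}
step 2 deliver 0→1: 1={part,t=1,log=-}
step 3 deliver 1→0: —
step 4 deliver 0→2: 2={part,t=1,log=-}
step 5 deliver 2→0: 0={coor,t=1,log=q}
step 6 deliver 0→1: 1={part,t=1,log=q}
step 7 deliver 0→2: 2={part,t=1,log=q}
step 8 timeout(0): 0={coor,t=2,log=q}
step 9 deliver 0→1: 1={part,t=2,log=q}
step 10 deliver 1→0: —
step 11 deliver 0→1: —
step 12 crash(1): 1={✗part,t=2,log=q}
step 13 propose(0,'w'): 0={coor,t=3,log=q}
step 14 deliver 0→1: —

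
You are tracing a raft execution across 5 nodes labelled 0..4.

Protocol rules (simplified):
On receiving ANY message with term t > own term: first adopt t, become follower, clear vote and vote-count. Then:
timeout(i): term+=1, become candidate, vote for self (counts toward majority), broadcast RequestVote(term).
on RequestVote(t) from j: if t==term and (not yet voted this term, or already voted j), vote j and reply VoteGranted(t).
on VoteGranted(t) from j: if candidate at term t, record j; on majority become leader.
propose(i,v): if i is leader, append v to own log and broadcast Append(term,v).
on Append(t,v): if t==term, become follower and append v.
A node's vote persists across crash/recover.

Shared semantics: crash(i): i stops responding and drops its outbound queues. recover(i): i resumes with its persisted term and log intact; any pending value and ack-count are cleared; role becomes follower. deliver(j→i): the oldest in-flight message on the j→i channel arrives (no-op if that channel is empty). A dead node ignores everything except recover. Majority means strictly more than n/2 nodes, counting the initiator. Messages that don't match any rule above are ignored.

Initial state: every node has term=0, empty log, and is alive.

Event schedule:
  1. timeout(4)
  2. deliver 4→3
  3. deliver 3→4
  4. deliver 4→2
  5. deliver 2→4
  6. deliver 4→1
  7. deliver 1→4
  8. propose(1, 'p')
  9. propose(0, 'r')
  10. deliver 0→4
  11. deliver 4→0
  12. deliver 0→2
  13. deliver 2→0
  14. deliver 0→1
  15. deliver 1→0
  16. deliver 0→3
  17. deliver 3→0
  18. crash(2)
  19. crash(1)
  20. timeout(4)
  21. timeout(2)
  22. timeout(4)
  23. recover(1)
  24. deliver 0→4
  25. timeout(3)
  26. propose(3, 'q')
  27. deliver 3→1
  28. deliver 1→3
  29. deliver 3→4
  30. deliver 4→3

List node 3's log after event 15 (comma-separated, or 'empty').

[1] timeout(4) → N4(cand t1 [-])
[2] deliver 4→3 → N3(foll t1 [-])
[3] deliver 3→4 → ∅
[4] deliver 4→2 → N2(foll t1 [-])
[5] deliver 2→4 → N4(lead t1 [-])
[6] deliver 4→1 → N1(foll t1 [-])
[7] deliver 1→4 → ∅
[8] propose(1,'p') → ∅
[9] propose(0,'r') → ∅
[10] deliver 0→4 → ∅
[11] deliver 4→0 → N0(foll t1 [-])
[12] deliver 0→2 → ∅
[13] deliver 2→0 → ∅
[14] deliver 0→1 → ∅
[15] deliver 1→0 → ∅

empty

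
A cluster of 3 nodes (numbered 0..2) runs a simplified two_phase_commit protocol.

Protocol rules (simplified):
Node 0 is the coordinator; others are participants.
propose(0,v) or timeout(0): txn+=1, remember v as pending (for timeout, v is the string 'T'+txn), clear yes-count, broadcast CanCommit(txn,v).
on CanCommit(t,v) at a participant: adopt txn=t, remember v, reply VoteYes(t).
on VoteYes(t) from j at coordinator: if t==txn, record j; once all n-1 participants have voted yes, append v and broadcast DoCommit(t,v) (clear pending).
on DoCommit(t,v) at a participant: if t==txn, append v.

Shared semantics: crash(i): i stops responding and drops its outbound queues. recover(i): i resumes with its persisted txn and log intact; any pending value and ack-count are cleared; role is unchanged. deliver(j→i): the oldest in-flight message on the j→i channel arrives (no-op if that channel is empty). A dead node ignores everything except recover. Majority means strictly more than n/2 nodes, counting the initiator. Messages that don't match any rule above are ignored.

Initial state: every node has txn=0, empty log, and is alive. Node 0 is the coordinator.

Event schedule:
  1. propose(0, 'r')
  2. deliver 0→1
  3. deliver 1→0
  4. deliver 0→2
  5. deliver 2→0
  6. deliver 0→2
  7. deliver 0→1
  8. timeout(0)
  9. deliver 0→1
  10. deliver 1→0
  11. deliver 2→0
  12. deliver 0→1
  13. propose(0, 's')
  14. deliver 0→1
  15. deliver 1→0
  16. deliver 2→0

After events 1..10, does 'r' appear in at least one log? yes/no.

yes

[1] propose(0,'r') → N0(coor t1 [-])
[2] deliver 0→1 → N1(part t1 [-])
[3] deliver 1→0 → ∅
[4] deliver 0→2 → N2(part t1 [-])
[5] deliver 2→0 → N0(coor t1 [r])
[6] deliver 0→2 → N2(part t1 [r])
[7] deliver 0→1 → N1(part t1 [r])
[8] timeout(0) → N0(coor t2 [r])
[9] deliver 0→1 → N1(part t2 [r])
[10] deliver 1→0 → ∅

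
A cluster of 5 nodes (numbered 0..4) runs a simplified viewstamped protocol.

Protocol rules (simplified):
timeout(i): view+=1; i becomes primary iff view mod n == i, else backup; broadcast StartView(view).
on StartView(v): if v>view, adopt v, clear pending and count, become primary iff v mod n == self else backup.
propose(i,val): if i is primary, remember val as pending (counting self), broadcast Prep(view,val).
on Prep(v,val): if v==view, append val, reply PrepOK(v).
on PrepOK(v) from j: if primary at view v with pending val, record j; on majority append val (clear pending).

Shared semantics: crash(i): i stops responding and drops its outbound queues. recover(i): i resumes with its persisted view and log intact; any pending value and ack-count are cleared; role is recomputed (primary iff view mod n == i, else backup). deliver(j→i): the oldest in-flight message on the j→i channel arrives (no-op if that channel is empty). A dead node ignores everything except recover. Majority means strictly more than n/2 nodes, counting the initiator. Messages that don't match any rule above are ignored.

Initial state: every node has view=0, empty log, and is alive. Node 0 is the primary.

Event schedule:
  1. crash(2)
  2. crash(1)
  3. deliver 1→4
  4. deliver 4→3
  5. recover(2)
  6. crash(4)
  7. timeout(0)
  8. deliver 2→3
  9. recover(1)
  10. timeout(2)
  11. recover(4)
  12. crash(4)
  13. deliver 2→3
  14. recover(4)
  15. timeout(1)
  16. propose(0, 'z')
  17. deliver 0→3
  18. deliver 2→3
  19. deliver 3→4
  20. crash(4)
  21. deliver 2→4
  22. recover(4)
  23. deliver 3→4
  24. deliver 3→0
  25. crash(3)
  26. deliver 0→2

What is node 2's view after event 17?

1

[1] crash(2) → N2(✗back v0 [-])
[2] crash(1) → N1(✗back v0 [-])
[3] deliver 1→4 → ∅
[4] deliver 4→3 → ∅
[5] recover(2) → N2(back v0 [-])
[6] crash(4) → N4(✗back v0 [-])
[7] timeout(0) → N0(back v1 [-])
[8] deliver 2→3 → ∅
[9] recover(1) → N1(back v0 [-])
[10] timeout(2) → N2(back v1 [-])
[11] recover(4) → N4(back v0 [-])
[12] crash(4) → N4(✗back v0 [-])
[13] deliver 2→3 → N3(back v1 [-])
[14] recover(4) → N4(back v0 [-])
[15] timeout(1) → N1(prim v1 [-])
[16] propose(0,'z') → ∅
[17] deliver 0→3 → ∅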